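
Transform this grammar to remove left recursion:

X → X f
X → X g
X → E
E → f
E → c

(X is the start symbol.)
X is directly left-recursive. The standard transformation for
  A → A α₁ | ... | A α_m | β₁ | ... | β_n
is
  A  → β₁ A' | ... | β_n A'
  A' → α₁ A' | ... | α_m A' | ε

X → E becomes X → E X'
X → X f becomes X' → f X'
X → X g becomes X' → g X'
Add X' → ε

Productions for other non-terminals are unchanged:
  E → f
  E → c

Resulting grammar:
X → E X'
X' → f X'
X' → g X'
X' → ε
E → f
E → c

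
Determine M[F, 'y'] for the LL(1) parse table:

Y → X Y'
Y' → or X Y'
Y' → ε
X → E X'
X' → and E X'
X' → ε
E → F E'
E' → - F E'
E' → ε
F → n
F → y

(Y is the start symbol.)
To find M[F, 'y'], we find productions for F where 'y' is in the predict set (PREDICT(N → α) = (FIRST(α) \ {ε}) ∪ (FOLLOW(N) if α ⇒* ε)).

F → n: PREDICT = { 'n' }
F → y: PREDICT = { 'y' }
  'y' is in predict set, so this production goes in M[F, 'y']

M[F, 'y'] = F → y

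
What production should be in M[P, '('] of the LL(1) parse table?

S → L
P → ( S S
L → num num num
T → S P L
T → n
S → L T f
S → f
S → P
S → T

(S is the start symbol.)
To find M[P, '('], we find productions for P where '(' is in the predict set (PREDICT(N → α) = (FIRST(α) \ {ε}) ∪ (FOLLOW(N) if α ⇒* ε)).

P → ( S S: PREDICT = { '(' }
  '(' is in predict set, so this production goes in M[P, '(']

M[P, '('] = P → ( S S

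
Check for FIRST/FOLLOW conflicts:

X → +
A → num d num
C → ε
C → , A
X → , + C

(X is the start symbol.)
No FIRST/FOLLOW conflicts.

A FIRST/FOLLOW conflict occurs when a non-terminal N has a nullable alternative N → β (β ⇒* ε) and another alternative N → α with FIRST(α) ∩ FOLLOW(N) ≠ ∅: on such a lookahead the parser cannot decide between expanding α and letting N vanish via β.

Nullable non-terminals: C.

C: nullable alternative(s) C → ε; FOLLOW(C) = { $ }
  C → ε: FIRST \ {ε} = { } — this is the only nullable alternative, skip
  C → , A: FIRST \ {ε} = { ',' } — disjoint from FOLLOW(C)

A, X have no nullable alternative, so no FIRST/FOLLOW check is needed there.

No FIRST/FOLLOW conflicts found.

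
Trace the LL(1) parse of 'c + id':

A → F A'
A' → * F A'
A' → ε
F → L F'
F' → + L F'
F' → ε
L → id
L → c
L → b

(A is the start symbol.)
Stack is shown with the top on the left.

Stack        Input     Action
-----------------------------
A $          c + id $  output A → F A'
F A' $       c + id $  output F → L F'
L F' A' $    c + id $  output L → c
c F' A' $    c + id $  match 'c'
F' A' $      + id $    output F' → + L F'
+ L F' A' $  + id $    match '+'
L F' A' $    id $      output L → id
id F' A' $   id $      match 'id'
F' A' $      $         output F' → ε
A' $         $         output A' → ε
$            $         accept

The string is accepted.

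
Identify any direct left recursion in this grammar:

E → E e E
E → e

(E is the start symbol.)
E → E e E: LEFT RECURSIVE (starts with E)
E → e: starts with e

The grammar has direct left recursion on: E.

Answer: Yes, E is left-recursive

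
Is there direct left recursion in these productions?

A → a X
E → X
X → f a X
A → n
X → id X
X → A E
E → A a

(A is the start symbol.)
No direct left recursion

Direct left recursion occurs when N → N α for some non-terminal N (the right-hand side begins with the left-hand side itself).

A → a X: starts with a
E → X: starts with X
X → f a X: starts with f
A → n: starts with n
X → id X: starts with id
X → A E: starts with A
E → A a: starts with A

No direct left recursion found.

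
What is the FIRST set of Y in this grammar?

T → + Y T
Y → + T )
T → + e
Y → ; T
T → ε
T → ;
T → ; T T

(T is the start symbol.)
From Y → + T ):
  - '+' is a terminal: add '+' and stop
From Y → ; T:
  - ';' is a terminal: add ';' and stop

Collecting: FIRST(Y) = { '+', ';' }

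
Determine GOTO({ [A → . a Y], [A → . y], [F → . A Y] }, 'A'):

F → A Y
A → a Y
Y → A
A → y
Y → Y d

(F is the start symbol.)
GOTO(I, 'A') = CLOSURE({ [A → αX.β] : [A → α.Xβ] ∈ I, X = 'A' })

Items with dot before 'A', with the dot advanced:
  [F → . A Y] → [F → A . Y]
Closure of the advanced items:
  [F → A . Y] has the dot before Y: add [Y → . A], [Y → . Y d]
  [Y → . A] has the dot before A: add [A → . a Y], [A → . y]

GOTO = { [A → . a Y], [A → . y], [F → A . Y], [Y → . A], [Y → . Y d] }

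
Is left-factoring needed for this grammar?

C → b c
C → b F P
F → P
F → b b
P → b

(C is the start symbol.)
Left-factoring is needed when two productions for the same non-terminal
share a common prefix on the right-hand side.

Productions for C:
  C → b c
  C → b F P
Productions for F:
  F → P
  F → b b

Found common prefix 'b' in productions for C

Answer: Yes, C has productions with common prefix 'b'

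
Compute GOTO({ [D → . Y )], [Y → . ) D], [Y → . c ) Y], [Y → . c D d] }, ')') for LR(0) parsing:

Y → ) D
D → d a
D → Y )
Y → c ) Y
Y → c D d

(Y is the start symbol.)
GOTO(I, ')') = CLOSURE({ [A → αX.β] : [A → α.Xβ] ∈ I, X = ')' })

Items with dot before ')', with the dot advanced:
  [Y → . ) D] → [Y → ) . D]
Closure of the advanced items:
  [Y → ) . D] has the dot before D: add [D → . d a], [D → . Y )]
  [D → . Y )] has the dot before Y: add [Y → . ) D], [Y → . c ) Y], [Y → . c D d]

GOTO = { [D → . Y )], [D → . d a], [Y → ) . D], [Y → . ) D], [Y → . c ) Y], [Y → . c D d] }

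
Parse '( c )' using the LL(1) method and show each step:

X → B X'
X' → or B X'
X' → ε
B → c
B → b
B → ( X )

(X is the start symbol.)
LL(1) parsing maintains a stack (initially the start symbol over $) and the input. At each step: if the stack top is a terminal, match it against the current input token; if it is a non-terminal N, replace it with the RHS of M[N, lookahead] (the unique production whose predict set contains the lookahead).

Stack is shown with the top on the left.

Stack        Input    Action
----------------------------
X $          ( c ) $  output X → B X'
B X' $       ( c ) $  output B → ( X )
( X ) X' $   ( c ) $  match '('
X ) X' $     c ) $    output X → B X'
B X' ) X' $  c ) $    output B → c
c X' ) X' $  c ) $    match 'c'
X' ) X' $    ) $      output X' → ε
) X' $       ) $      match ')'
X' $         $        output X' → ε
$            $        accept

The string is accepted.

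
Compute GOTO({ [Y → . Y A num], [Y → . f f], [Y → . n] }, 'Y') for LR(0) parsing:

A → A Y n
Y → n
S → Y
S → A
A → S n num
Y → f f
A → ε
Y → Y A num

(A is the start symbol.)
GOTO(I, 'Y') = CLOSURE({ [A → αX.β] : [A → α.Xβ] ∈ I, X = 'Y' })

Items with dot before 'Y', with the dot advanced:
  [Y → . Y A num] → [Y → Y . A num]
Closure of the advanced items:
  [Y → Y . A num] has the dot before A: add [A → . A Y n], [A → . S n num], [A → .]
  [A → . S n num] has the dot before S: add [S → . Y], [S → . A]
  [S → . Y] has the dot before Y: add [Y → . n], [Y → . f f], [Y → . Y A num]

GOTO = { [A → . A Y n], [A → . S n num], [A → .], [S → . A], [S → . Y], [Y → . Y A num], [Y → . f f], [Y → . n], [Y → Y . A num] }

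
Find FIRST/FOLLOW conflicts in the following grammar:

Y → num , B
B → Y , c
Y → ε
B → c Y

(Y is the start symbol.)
No FIRST/FOLLOW conflicts.

A FIRST/FOLLOW conflict occurs when a non-terminal N has a nullable alternative N → β (β ⇒* ε) and another alternative N → α with FIRST(α) ∩ FOLLOW(N) ≠ ∅: on such a lookahead the parser cannot decide between expanding α and letting N vanish via β.

Nullable non-terminals: Y.

Y: nullable alternative(s) Y → ε; FOLLOW(Y) = { $, ',' }
  Y → num , B: FIRST \ {ε} = { 'num' } — disjoint from FOLLOW(Y)
  Y → ε: FIRST \ {ε} = { } — this is the only nullable alternative, skip

B has no nullable alternative, so no FIRST/FOLLOW check is needed there.

No FIRST/FOLLOW conflicts found.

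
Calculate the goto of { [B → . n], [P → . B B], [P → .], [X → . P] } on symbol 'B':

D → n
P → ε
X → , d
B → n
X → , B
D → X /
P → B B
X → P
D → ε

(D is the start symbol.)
GOTO(I, 'B') = CLOSURE({ [A → αX.β] : [A → α.Xβ] ∈ I, X = 'B' })

Items with dot before 'B', with the dot advanced:
  [P → . B B] → [P → B . B]
Closure of the advanced items:
  [P → B . B] has the dot before B: add [B → . n]

GOTO = { [B → . n], [P → B . B] }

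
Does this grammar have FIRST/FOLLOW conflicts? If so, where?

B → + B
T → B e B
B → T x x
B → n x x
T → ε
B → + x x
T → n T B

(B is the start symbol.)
Yes. T → B e B with FOLLOW(T) on { '+', 'n', 'x' }; T → n T B with FOLLOW(T) on { 'n' }

A FIRST/FOLLOW conflict occurs when a non-terminal N has a nullable alternative N → β (β ⇒* ε) and another alternative N → α with FIRST(α) ∩ FOLLOW(N) ≠ ∅: on such a lookahead the parser cannot decide between expanding α and letting N vanish via β.

Nullable non-terminals: T.
FIRST sets used below: FIRST(B) = { '+', 'n', 'x' }

T: nullable alternative(s) T → ε; FOLLOW(T) = { '+', 'n', 'x' }
  T → B e B: FIRST \ {ε} = { '+', 'n', 'x' } — overlaps FOLLOW(T) on { '+', 'n', 'x' }: CONFLICT
  T → ε: FIRST \ {ε} = { } — this is the only nullable alternative, skip
  T → n T B: FIRST \ {ε} = { 'n' } — overlaps FOLLOW(T) on { 'n' }: CONFLICT

B has no nullable alternative, so no FIRST/FOLLOW check is needed there.

So the grammar has 2 FIRST/FOLLOW conflicts (marked CONFLICT above).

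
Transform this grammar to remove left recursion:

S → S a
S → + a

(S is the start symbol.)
S → + a S'
S' → a S'
S' → ε

S is directly left-recursive. The standard transformation for
  A → A α₁ | ... | A α_m | β₁ | ... | β_n
is
  A  → β₁ A' | ... | β_n A'
  A' → α₁ A' | ... | α_m A' | ε

S → + a becomes S → + a S'
S → S a becomes S' → a S'
Add S' → ε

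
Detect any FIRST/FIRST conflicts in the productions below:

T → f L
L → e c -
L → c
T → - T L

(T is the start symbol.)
A FIRST/FIRST conflict occurs when two productions N → α and N → β for the same non-terminal have FIRST(α) ∩ FIRST(β) ≠ ∅ (with ε ∈ FIRST of a nullable right-hand side, so two nullable alternatives also conflict).

Productions for T:
  T → f L: FIRST = { 'f' }
  T → - T L: FIRST = { '-' }
Productions for L:
  L → e c -: FIRST = { 'e' }
  L → c: FIRST = { 'c' }

All alternatives of each non-terminal have pairwise disjoint FIRST sets.

Answer: No FIRST/FIRST conflicts.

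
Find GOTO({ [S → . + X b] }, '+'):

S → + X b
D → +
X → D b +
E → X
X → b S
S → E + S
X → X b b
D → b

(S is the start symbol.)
{ [D → . +], [D → . b], [S → + . X b], [X → . D b +], [X → . X b b], [X → . b S] }

GOTO(I, '+') = CLOSURE({ [A → αX.β] : [A → α.Xβ] ∈ I, X = '+' })

Items with dot before '+', with the dot advanced:
  [S → . + X b] → [S → + . X b]
Closure of the advanced items:
  [S → + . X b] has the dot before X: add [X → . D b +], [X → . b S], [X → . X b b]
  [X → . D b +] has the dot before D: add [D → . +], [D → . b]

GOTO = { [D → . +], [D → . b], [S → + . X b], [X → . D b +], [X → . X b b], [X → . b S] }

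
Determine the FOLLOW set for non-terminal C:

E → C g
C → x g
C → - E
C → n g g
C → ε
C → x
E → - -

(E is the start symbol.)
{ 'g' }

To compute FOLLOW(C), find every occurrence of C on a right-hand side N → α C β: add FIRST(β) \ {ε}, and if β is empty or nullable also add FOLLOW(N). Iterate to a fixed point.

In E → C g: C is followed by g, add FIRST(g) \ {ε} = { 'g' }

Taking the union: FOLLOW(C) = { 'g' }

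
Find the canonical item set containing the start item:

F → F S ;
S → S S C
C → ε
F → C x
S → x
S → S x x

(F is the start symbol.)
First, augment the grammar with F' → F
I₀ = CLOSURE({ [F' → . F] }):
  [F' → . F] has the dot before F: add [F → . F S ;], [F → . C x]
  [F → . C x] has the dot before C: add [C → .]
No further items can be added.

I₀ = { [C → .], [F → . C x], [F → . F S ;], [F' → . F] }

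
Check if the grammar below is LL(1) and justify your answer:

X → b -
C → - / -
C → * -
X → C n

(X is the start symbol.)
Yes, the grammar is LL(1).

A grammar is LL(1) if for each non-terminal N with multiple productions, the predict sets of those productions are pairwise disjoint, where PREDICT(N → α) = (FIRST(α) \ {ε}) ∪ (FOLLOW(N) if α ⇒* ε).

Relevant sets:
  FIRST(C) = { '*', '-' }

For X:
  PREDICT(X → b '-') = { 'b' }
  PREDICT(X → C n) = { '*', '-' }
For C:
  PREDICT(C → '-' '/' '-') = { '-' }
  PREDICT(C → '*' '-') = { '*' }

All predict sets are disjoint. The grammar IS LL(1).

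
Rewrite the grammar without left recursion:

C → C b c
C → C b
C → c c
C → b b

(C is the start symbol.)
C → c c C'
C → b b C'
C' → b c C'
C' → b C'
C' → ε

C is directly left-recursive. The standard transformation for
  A → A α₁ | ... | A α_m | β₁ | ... | β_n
is
  A  → β₁ A' | ... | β_n A'
  A' → α₁ A' | ... | α_m A' | ε

C → c c becomes C → c c C'
C → b b becomes C → b b C'
C → C b c becomes C' → b c C'
C → C b becomes C' → b C'
Add C' → ε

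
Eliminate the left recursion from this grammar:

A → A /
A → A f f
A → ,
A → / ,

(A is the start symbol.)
A is directly left-recursive. The standard transformation for
  A → A α₁ | ... | A α_m | β₁ | ... | β_n
is
  A  → β₁ A' | ... | β_n A'
  A' → α₁ A' | ... | α_m A' | ε

A → , becomes A → , A'
A → / , becomes A → / , A'
A → A / becomes A' → / A'
A → A f f becomes A' → f f A'
Add A' → ε

Resulting grammar:
A → , A'
A → / , A'
A' → / A'
A' → f f A'
A' → ε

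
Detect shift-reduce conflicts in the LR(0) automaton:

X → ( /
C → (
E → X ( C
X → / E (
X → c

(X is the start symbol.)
No shift-reduce conflicts

Augment with X' → X and build the canonical LR(0) collection (I0 = CLOSURE({[X' → . X]}), then GOTO on every symbol after a dot until no new states appear). It has 12 states:
  I0: { [X → . ( /], [X → . / E (], [X → . c], [X' → . X] }  — shift
  I1: { [X → ( . /] }  — shift
  I2: { [E → . X ( C], [X → . ( /], [X → . / E (], [X → . c], [X → / . E (] }  — shift
  I3: { [X' → X .] }  — accept
  I4: { [X → c .] }  — reduce
  I5: { [X → / E . (] }  — shift
  I6: { [E → X . ( C] }  — shift
  I7: { [C → . (], [E → X ( . C] }  — shift
  I8: { [C → ( .] }  — reduce
  I9: { [E → X ( C .] }  — reduce
  I10: { [X → / E ( .] }  — reduce
  I11: { [X → ( / .] }  — reduce

No state contains both a complete item and a shift item.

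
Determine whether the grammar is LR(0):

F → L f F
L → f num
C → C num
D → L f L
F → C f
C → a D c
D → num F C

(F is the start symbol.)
A grammar is LR(0) if no state in the canonical LR(0) collection has:
  - both a shift item (dot before a terminal) and a complete item (shift-reduce conflict), or
  - two or more complete items (reduce-reduce conflict; the accept item [F' → F .] counts as a complete item here).

Augment with F' → F and build the canonical LR(0) collection (I0 = CLOSURE({[F' → . F]}), then GOTO on every symbol after a dot until no new states appear). It has 19 states:
  I0: { [C → . C num], [C → . a D c], [F → . C f], [F → . L f F], [F' → . F], [L → . f num] }  — shift
  I1: { [C → C . num], [F → C . f] }  — shift
  I2: { [F' → F .] }  — accept
  I3: { [F → L . f F] }  — shift
  I4: { [C → a . D c], [D → . L f L], [D → . num F C], [L → . f num] }  — shift
  I5: { [L → f . num] }  — shift
  I6: { [L → f num .] }  — reduce
  I7: { [C → a D . c] }  — shift
  I8: { [D → L . f L] }  — shift
  I9: { [C → . C num], [C → . a D c], [D → num . F C], [F → . C f], [F → . L f F], [L → . f num] }  — shift
  I10: { [C → . C num], [C → . a D c], [D → num F . C] }  — shift
  I11: { [C → C . num], [D → num F C .] }  — shift, reduce
  I12: { [C → C num .] }  — reduce
  I13: { [D → L f . L], [L → . f num] }  — shift
  I14: { [D → L f L .] }  — reduce
  I15: { [C → a D c .] }  — reduce
  I16: { [C → . C num], [C → . a D c], [F → . C f], [F → . L f F], [F → L f . F], [L → . f num] }  — shift
  I17: { [F → L f F .] }  — reduce
  I18: { [F → C f .] }  — reduce

Conflict in state I11:
  Shift-reduce conflict between [D → num F C .] and [C → C . num]
So the grammar is NOT LR(0).

Answer: No. Shift-reduce conflict between [D → num F C .] and [C → C . num]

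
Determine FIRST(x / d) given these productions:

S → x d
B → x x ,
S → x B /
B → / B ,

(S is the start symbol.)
{ 'x' }

To compute FIRST(x / d), process the symbols left to right:
Symbol x is a terminal. Add 'x' and stop.
FIRST(x / d) = { 'x' }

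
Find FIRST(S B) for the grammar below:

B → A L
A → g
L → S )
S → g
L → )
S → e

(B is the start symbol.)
{ 'e', 'g' }

FIRST sets of the non-terminals involved (from the grammar, by fixed-point iteration):
  FIRST(S) = { 'e', 'g' }

To compute FIRST(S B), process the symbols left to right:
Symbol S is a non-terminal. Add FIRST(S) \ {ε} = { 'e', 'g' }
S is not nullable (ε ∉ FIRST(S)), so stop here.
FIRST(S B) = { 'e', 'g' }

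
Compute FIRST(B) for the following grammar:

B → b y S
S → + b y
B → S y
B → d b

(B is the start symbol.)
{ '+', 'b', 'd' }

To compute FIRST(B), examine every production with B on the left-hand side, reading each right-hand side left to right until a non-nullable symbol is reached.

FIRST sets of the other non-terminals involved (by the same procedure, iterated to a fixed point):
  FIRST(S) = { '+' }

From B → b y S:
  - b is a terminal: add 'b' and stop
From B → S y:
  - S is a non-terminal: add FIRST(S) \ {ε} = { '+' }
    S is not nullable, so stop
From B → d b:
  - d is a terminal: add 'd' and stop

Collecting: FIRST(B) = { '+', 'b', 'd' }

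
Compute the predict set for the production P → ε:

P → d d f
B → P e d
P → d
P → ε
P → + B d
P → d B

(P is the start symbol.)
PREDICT(P → ε) = (FIRST(RHS) \ {ε}) ∪ (FOLLOW(P) if ε ∈ FIRST(RHS), i.e. RHS ⇒* ε)
The right-hand side is ε (FIRST(ε) = { ε }), so the predict set is FOLLOW(P) = { $, 'e' }
PREDICT(P → ε) = { $, 'e' }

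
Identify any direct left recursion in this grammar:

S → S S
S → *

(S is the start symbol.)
Direct left recursion occurs when N → N α for some non-terminal N (the right-hand side begins with the left-hand side itself).

S → S S: LEFT RECURSIVE (starts with S)
S → *: starts with '*'

The grammar has direct left recursion on: S.

Answer: Yes, S is left-recursive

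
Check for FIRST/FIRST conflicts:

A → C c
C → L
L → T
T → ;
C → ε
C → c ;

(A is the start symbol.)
A FIRST/FIRST conflict occurs when two productions N → α and N → β for the same non-terminal have FIRST(α) ∩ FIRST(β) ≠ ∅ (with ε ∈ FIRST of a nullable right-hand side, so two nullable alternatives also conflict).

FIRST sets of the non-terminals at (or reachable through a nullable prefix from) the front of some alternative:
  FIRST(L) = { ';' }

Productions for C:
  C → L: FIRST = { ';' }
  C → ε: FIRST = { ε }
  C → c ;: FIRST = { 'c' }
A, L, T have only one production, so no FIRST/FIRST conflict is possible there.

All alternatives of each non-terminal have pairwise disjoint FIRST sets.

Answer: No FIRST/FIRST conflicts.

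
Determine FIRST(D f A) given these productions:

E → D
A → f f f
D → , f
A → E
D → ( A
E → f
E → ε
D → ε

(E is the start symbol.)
{ '(', ',', 'f' }

FIRST sets of the non-terminals involved (from the grammar, by fixed-point iteration):
  FIRST(D) = { '(', ',', ε }

To compute FIRST(D f A), process the symbols left to right:
Symbol D is a non-terminal. Add FIRST(D) \ {ε} = { '(', ',' }
D is nullable (ε ∈ FIRST(D)), continue to the next symbol.
Symbol f is a terminal. Add 'f' and stop.
FIRST(D f A) = { '(', ',', 'f' }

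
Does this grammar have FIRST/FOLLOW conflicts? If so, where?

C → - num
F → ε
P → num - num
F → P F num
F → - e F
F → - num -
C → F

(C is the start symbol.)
Yes. F → P F num with FOLLOW(F) on { 'num' }

Nullable non-terminals: C, F.
FIRST sets used below: FIRST(F) = { '-', 'num', ε }, FIRST(P) = { 'num' }

C: nullable alternative(s) C → F; FOLLOW(C) = { $ }
  C → - num: FIRST \ {ε} = { '-' } — disjoint from FOLLOW(C)
  C → F: FIRST \ {ε} = { '-', 'num' } — this is the only nullable alternative, skip

F: nullable alternative(s) F → ε; FOLLOW(F) = { $, 'num' }
  F → ε: FIRST \ {ε} = { } — this is the only nullable alternative, skip
  F → P F num: FIRST \ {ε} = { 'num' } — overlaps FOLLOW(F) on { 'num' }: CONFLICT
  F → - e F: FIRST \ {ε} = { '-' } — disjoint from FOLLOW(F)
  F → - num -: FIRST \ {ε} = { '-' } — disjoint from FOLLOW(F)

P has no nullable alternative, so no FIRST/FOLLOW check is needed there.

So the grammar has 1 FIRST/FOLLOW conflict (marked CONFLICT above).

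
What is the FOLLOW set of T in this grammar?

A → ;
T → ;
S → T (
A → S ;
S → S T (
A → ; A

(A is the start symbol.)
To compute FOLLOW(T), find every occurrence of T on a right-hand side N → α T β: add FIRST(β) \ {ε}, and if β is empty or nullable also add FOLLOW(N). Iterate to a fixed point.

In S → T (: T is followed by '(', add FIRST('(') \ {ε} = { '(' }
In S → S T (: T is followed by '(', add FIRST('(') \ {ε} = { '(' }

Taking the union: FOLLOW(T) = { '(' }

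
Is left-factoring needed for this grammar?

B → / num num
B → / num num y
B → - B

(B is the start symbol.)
Left-factoring is needed when two productions for the same non-terminal
share a common prefix on the right-hand side.

Productions for B:
  B → / num num
  B → / num num y
  B → - B

Found common prefix '/ num num' in productions for B

Answer: Yes, B has productions with common prefix '/ num num'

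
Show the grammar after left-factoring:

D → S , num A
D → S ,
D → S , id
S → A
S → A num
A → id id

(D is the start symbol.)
D → S , D'
D' → num A
D' → ε
D' → id
S → A S'
S' → ε
S' → num
A → id id

Left-factoring transforms A → αβ₁ | αβ₂ into A → αA' and A' → β₁ | β₂
(α is the longest common prefix among the alternatives). Repeat until
no nonterminal has two alternatives with a common prefix.

Round 1: D has alternatives sharing prefix 'S ,'. Introduce D': D → S , D'
  Add: D' → num A
  Add: D' → ε
  Add: D' → id

Round 2: S has alternatives sharing prefix 'A'. Introduce S': S → A S'
  Add: S' → ε
  Add: S' → num

No remaining common prefixes — done.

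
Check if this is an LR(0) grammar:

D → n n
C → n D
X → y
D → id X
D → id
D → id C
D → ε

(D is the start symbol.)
No. Shift-reduce conflict between [D → .] and [D → . id]

Augment with D' → D and build the canonical LR(0) collection (I0 = CLOSURE({[D' → . D]}), then GOTO on every symbol after a dot until no new states appear). It has 10 states:
  I0: { [D → . id C], [D → . id X], [D → . id], [D → . n n], [D → .], [D' → . D] }  — shift, reduce
  I1: { [D' → D .] }  — accept
  I2: { [C → . n D], [D → id . C], [D → id . X], [D → id .], [X → . y] }  — shift, reduce
  I3: { [D → n . n] }  — shift
  I4: { [D → n n .] }  — reduce
  I5: { [D → id C .] }  — reduce
  I6: { [D → id X .] }  — reduce
  I7: { [C → n . D], [D → . id C], [D → . id X], [D → . id], [D → . n n], [D → .] }  — shift, reduce
  I8: { [X → y .] }  — reduce
  I9: { [C → n D .] }  — reduce

Conflict in state I0:
  Shift-reduce conflict between [D → .] and [D → . id]
So the grammar is NOT LR(0).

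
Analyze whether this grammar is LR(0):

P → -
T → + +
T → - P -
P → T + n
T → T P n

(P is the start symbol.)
A grammar is LR(0) if no state in the canonical LR(0) collection has:
  - both a shift item (dot before a terminal) and a complete item (shift-reduce conflict), or
  - two or more complete items (reduce-reduce conflict; the accept item [P' → P .] counts as a complete item here).

Augment with P' → P and build the canonical LR(0) collection (I0 = CLOSURE({[P' → . P]}), then GOTO on every symbol after a dot until no new states appear). It has 12 states:
  I0: { [P → . -], [P → . T + n], [P' → . P], [T → . + +], [T → . - P -], [T → . T P n] }  — shift
  I1: { [T → + . +] }  — shift
  I2: { [P → - .], [P → . -], [P → . T + n], [T → - . P -], [T → . + +], [T → . - P -], [T → . T P n] }  — shift, reduce
  I3: { [P' → P .] }  — accept
  I4: { [P → . -], [P → . T + n], [P → T . + n], [T → . + +], [T → . - P -], [T → . T P n], [T → T . P n] }  — shift
  I5: { [P → T + . n], [T → + . +] }  — shift
  I6: { [T → T P . n] }  — shift
  I7: { [T → T P n .] }  — reduce
  I8: { [T → + + .] }  — reduce
  I9: { [P → T + n .] }  — reduce
  I10: { [T → - P . -] }  — shift
  I11: { [T → - P - .] }  — reduce

Conflict in state I2:
  Shift-reduce conflict between [P → - .] and [P → . -]
So the grammar is NOT LR(0).

Answer: No. Shift-reduce conflict between [P → - .] and [P → . -]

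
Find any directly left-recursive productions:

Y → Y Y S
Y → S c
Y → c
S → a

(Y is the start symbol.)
Direct left recursion occurs when N → N α for some non-terminal N (the right-hand side begins with the left-hand side itself).

Y → Y Y S: LEFT RECURSIVE (starts with Y)
Y → S c: starts with S
Y → c: starts with c
S → a: starts with a

The grammar has direct left recursion on: Y.

Answer: Yes, Y is left-recursive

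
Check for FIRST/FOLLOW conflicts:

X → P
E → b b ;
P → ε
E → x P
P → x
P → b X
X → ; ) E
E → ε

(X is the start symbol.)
No FIRST/FOLLOW conflicts.

Nullable non-terminals: E, P, X.
FIRST sets used below: FIRST(P) = { 'b', 'x', ε }

E: nullable alternative(s) E → ε; FOLLOW(E) = { $ }
  E → b b ;: FIRST \ {ε} = { 'b' } — disjoint from FOLLOW(E)
  E → x P: FIRST \ {ε} = { 'x' } — disjoint from FOLLOW(E)
  E → ε: FIRST \ {ε} = { } — this is the only nullable alternative, skip

P: nullable alternative(s) P → ε; FOLLOW(P) = { $ }
  P → ε: FIRST \ {ε} = { } — this is the only nullable alternative, skip
  P → x: FIRST \ {ε} = { 'x' } — disjoint from FOLLOW(P)
  P → b X: FIRST \ {ε} = { 'b' } — disjoint from FOLLOW(P)

X: nullable alternative(s) X → P; FOLLOW(X) = { $ }
  X → P: FIRST \ {ε} = { 'b', 'x' } — this is the only nullable alternative, skip
  X → ; ) E: FIRST \ {ε} = { ';' } — disjoint from FOLLOW(X)

No FIRST/FOLLOW conflicts found.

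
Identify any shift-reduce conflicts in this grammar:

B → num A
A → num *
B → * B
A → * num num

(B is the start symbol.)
No shift-reduce conflicts

Augment with B' → B and build the canonical LR(0) collection (I0 = CLOSURE({[B' → . B]}), then GOTO on every symbol after a dot until no new states appear). It has 11 states:
  I0: { [B → . * B], [B → . num A], [B' → . B] }  — shift
  I1: { [B → * . B], [B → . * B], [B → . num A] }  — shift
  I2: { [B' → B .] }  — accept
  I3: { [A → . * num num], [A → . num *], [B → num . A] }  — shift
  I4: { [A → * . num num] }  — shift
  I5: { [B → num A .] }  — reduce
  I6: { [A → num . *] }  — shift
  I7: { [A → num * .] }  — reduce
  I8: { [A → * num . num] }  — shift
  I9: { [A → * num num .] }  — reduce
  I10: { [B → * B .] }  — reduce

No state contains both a complete item and a shift item.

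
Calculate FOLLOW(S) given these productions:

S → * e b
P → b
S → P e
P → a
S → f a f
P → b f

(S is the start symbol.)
S is the start symbol, so $ ∈ FOLLOW(S).
S does not occur on any right-hand side.

Taking the union: FOLLOW(S) = { $ }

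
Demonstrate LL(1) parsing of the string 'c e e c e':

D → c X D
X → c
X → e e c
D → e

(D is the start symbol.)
Stack is shown with the top on the left.

Stack      Input        Action
------------------------------
D $        c e e c e $  output D → c X D
c X D $    c e e c e $  match 'c'
X D $      e e c e $    output X → e e c
e e c D $  e e c e $    match 'e'
e c D $    e c e $      match 'e'
c D $      c e $        match 'c'
D $        e $          output D → e
e $        e $          match 'e'
$          $            accept

The string is accepted.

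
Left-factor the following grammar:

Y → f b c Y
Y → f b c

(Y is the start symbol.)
Y → f b c Y'
Y' → Y
Y' → ε

Left-factoring transforms A → αβ₁ | αβ₂ into A → αA' and A' → β₁ | β₂
(α is the longest common prefix among the alternatives). Repeat until
no nonterminal has two alternatives with a common prefix.

Round 1: Y has alternatives sharing prefix 'f b c'. Introduce Y': Y → f b c Y'
  Add: Y' → Y
  Add: Y' → ε

No remaining common prefixes — done.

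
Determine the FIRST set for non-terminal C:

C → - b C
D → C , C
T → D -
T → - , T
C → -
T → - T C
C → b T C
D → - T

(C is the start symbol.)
{ '-', 'b' }

To compute FIRST(C), examine every production with C on the left-hand side, reading each right-hand side left to right until a non-nullable symbol is reached.

From C → - b C:
  - '-' is a terminal: add '-' and stop
From C → -:
  - '-' is a terminal: add '-' and stop
From C → b T C:
  - b is a terminal: add 'b' and stop

Collecting: FIRST(C) = { '-', 'b' }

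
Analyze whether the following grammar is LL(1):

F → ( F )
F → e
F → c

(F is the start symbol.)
A grammar is LL(1) if for each non-terminal N with multiple productions, the predict sets of those productions are pairwise disjoint, where PREDICT(N → α) = (FIRST(α) \ {ε}) ∪ (FOLLOW(N) if α ⇒* ε).

For F:
  PREDICT(F → '(' F ')') = { '(' }
  PREDICT(F → e) = { 'e' }
  PREDICT(F → c) = { 'c' }

All predict sets are disjoint. The grammar IS LL(1).

Answer: Yes, the grammar is LL(1).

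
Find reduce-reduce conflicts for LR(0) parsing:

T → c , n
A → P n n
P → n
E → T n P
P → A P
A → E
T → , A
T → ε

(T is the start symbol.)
A reduce-reduce conflict occurs when an LR(0) state has two complete items [A → α .] and [B → β .] — both call for a reduction, and with no lookahead the parser cannot choose between them.

Augment with T' → T and build the canonical LR(0) collection (I0 = CLOSURE({[T' → . T]}), then GOTO on every symbol after a dot until no new states appear). It has 17 states:
  I0: { [T → . , A], [T → . c , n], [T → .], [T' → . T] }  — shift, reduce
  I1: { [A → . E], [A → . P n n], [E → . T n P], [P → . A P], [P → . n], [T → , . A], [T → . , A], [T → . c , n], [T → .] }  — shift, reduce
  I2: { [T' → T .] }  — accept
  I3: { [T → c . , n] }  — shift
  I4: { [T → c , . n] }  — shift
  I5: { [T → c , n .] }  — reduce
  I6: { [A → . E], [A → . P n n], [E → . T n P], [P → . A P], [P → . n], [P → A . P], [T → , A .], [T → . , A], [T → . c , n], [T → .] }  — shift, 2 reduces
  I7: { [A → E .] }  — reduce
  I8: { [A → P . n n] }  — shift
  I9: { [E → T . n P] }  — shift
  I10: { [P → n .] }  — reduce
  I11: { [A → . E], [A → . P n n], [E → . T n P], [E → T n . P], [P → . A P], [P → . n], [T → . , A], [T → . c , n], [T → .] }  — shift, reduce
  I12: { [A → . E], [A → . P n n], [E → . T n P], [P → . A P], [P → . n], [P → A . P], [T → . , A], [T → . c , n], [T → .] }  — shift, reduce
  I13: { [A → P . n n], [E → T n P .] }  — shift, reduce
  I14: { [A → P n . n] }  — shift
  I15: { [A → P n n .] }  — reduce
  I16: { [A → P . n n], [P → A P .] }  — shift, reduce

I6 contains complete items [T → .], [T → , A .] — reduce-reduce conflict.

Answer: Yes — I6: [T → .] vs [T → , A .]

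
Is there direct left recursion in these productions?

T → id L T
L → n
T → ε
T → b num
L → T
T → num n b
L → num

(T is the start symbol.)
No direct left recursion

T → id L T: starts with id
L → n: starts with n
T → ε: starts with ε
T → b num: starts with b
L → T: starts with T
T → num n b: starts with num
L → num: starts with num

No direct left recursion found.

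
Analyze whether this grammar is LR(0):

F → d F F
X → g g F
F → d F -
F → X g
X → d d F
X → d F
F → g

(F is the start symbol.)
No. Shift-reduce conflict between [F → g .] and [X → g . g F]

A grammar is LR(0) if no state in the canonical LR(0) collection has:
  - both a shift item (dot before a terminal) and a complete item (shift-reduce conflict), or
  - two or more complete items (reduce-reduce conflict; the accept item [F' → F .] counts as a complete item here).

Augment with F' → F and build the canonical LR(0) collection (I0 = CLOSURE({[F' → . F]}), then GOTO on every symbol after a dot until no new states appear). It has 13 states:
  I0: { [F → . X g], [F → . d F -], [F → . d F F], [F → . g], [F' → . F], [X → . d F], [X → . d d F], [X → . g g F] }  — shift
  I1: { [F' → F .] }  — accept
  I2: { [F → X . g] }  — shift
  I3: { [F → . X g], [F → . d F -], [F → . d F F], [F → . g], [F → d . F -], [F → d . F F], [X → . d F], [X → . d d F], [X → . g g F], [X → d . F], [X → d . d F] }  — shift
  I4: { [F → g .], [X → g . g F] }  — shift, reduce
  I5: { [F → . X g], [F → . d F -], [F → . d F F], [F → . g], [X → . d F], [X → . d d F], [X → . g g F], [X → g g . F] }  — shift
  I6: { [X → g g F .] }  — reduce
  I7: { [F → . X g], [F → . d F -], [F → . d F F], [F → . g], [F → d F . -], [F → d F . F], [X → . d F], [X → . d d F], [X → . g g F], [X → d F .] }  — shift, reduce
  I8: { [F → . X g], [F → . d F -], [F → . d F F], [F → . g], [F → d . F -], [F → d . F F], [X → . d F], [X → . d d F], [X → . g g F], [X → d . F], [X → d . d F], [X → d d . F] }  — shift
  I9: { [F → . X g], [F → . d F -], [F → . d F F], [F → . g], [F → d F . -], [F → d F . F], [X → . d F], [X → . d d F], [X → . g g F], [X → d F .], [X → d d F .] }  — shift, 2 reduces
  I10: { [F → d F - .] }  — reduce
  I11: { [F → d F F .] }  — reduce
  I12: { [F → X g .] }  — reduce

Conflict in state I4:
  Shift-reduce conflict between [F → g .] and [X → g . g F]
So the grammar is NOT LR(0).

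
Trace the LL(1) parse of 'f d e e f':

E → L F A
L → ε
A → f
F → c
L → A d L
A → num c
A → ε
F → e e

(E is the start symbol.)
LL(1) parsing maintains a stack (initially the start symbol over $) and the input. At each step: if the stack top is a terminal, match it against the current input token; if it is a non-terminal N, replace it with the RHS of M[N, lookahead] (the unique production whose predict set contains the lookahead).

Stack is shown with the top on the left.

Stack        Input        Action
--------------------------------
E $          f d e e f $  output E → L F A
L F A $      f d e e f $  output L → A d L
A d L F A $  f d e e f $  output A → f
f d L F A $  f d e e f $  match 'f'
d L F A $    d e e f $    match 'd'
L F A $      e e f $      output L → ε
F A $        e e f $      output F → e e
e e A $      e e f $      match 'e'
e A $        e f $        match 'e'
A $          f $          output A → f
f $          f $          match 'f'
$            $            accept

The string is accepted.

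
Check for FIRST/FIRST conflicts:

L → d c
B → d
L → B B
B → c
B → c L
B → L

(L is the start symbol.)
A FIRST/FIRST conflict occurs when two productions N → α and N → β for the same non-terminal have FIRST(α) ∩ FIRST(β) ≠ ∅ (with ε ∈ FIRST of a nullable right-hand side, so two nullable alternatives also conflict).

FIRST sets of the non-terminals at (or reachable through a nullable prefix from) the front of some alternative:
  FIRST(B) = { 'c', 'd' }
  FIRST(L) = { 'c', 'd' }

Productions for L:
  L → d c: FIRST = { 'd' }
  L → B B: FIRST = { 'c', 'd' }
Productions for B:
  B → d: FIRST = { 'd' }
  B → c: FIRST = { 'c' }
  B → c L: FIRST = { 'c' }
  B → L: FIRST = { 'c', 'd' }

Conflict for L: L → d c and L → B B
  Overlap: { 'd' }
Conflict for B: B → d and B → L
  Overlap: { 'd' }
Conflict for B: B → c and B → c L
  Overlap: { 'c' }
Conflict for B: B → c and B → L
  Overlap: { 'c' }
Conflict for B: B → c L and B → L
  Overlap: { 'c' }

Answer: Yes. L → d c / L → B B on { 'd' }; B → d / B → L on { 'd' }; B → c / B → c L on { 'c' }; B → c / B → L on { 'c' }; B → c L / B → L on { 'c' }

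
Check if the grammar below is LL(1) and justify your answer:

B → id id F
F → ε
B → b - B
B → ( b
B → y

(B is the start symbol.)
Yes, the grammar is LL(1).

A grammar is LL(1) if for each non-terminal N with multiple productions, the predict sets of those productions are pairwise disjoint, where PREDICT(N → α) = (FIRST(α) \ {ε}) ∪ (FOLLOW(N) if α ⇒* ε).

For B:
  PREDICT(B → id id F) = { 'id' }
  PREDICT(B → b '-' B) = { 'b' }
  PREDICT(B → '(' b) = { '(' }
  PREDICT(B → y) = { 'y' }
F has a single production, so nothing to check there.

All predict sets are disjoint. The grammar IS LL(1).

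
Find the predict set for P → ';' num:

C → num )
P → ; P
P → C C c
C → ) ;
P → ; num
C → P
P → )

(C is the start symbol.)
PREDICT(P → ';' num) = (FIRST(RHS) \ {ε}) ∪ (FOLLOW(P) if ε ∈ FIRST(RHS), i.e. RHS ⇒* ε)
FIRST(';' num) = { ';' }
ε ∉ FIRST(';' num), so FOLLOW(P) is not added.
PREDICT(P → ';' num) = { ';' }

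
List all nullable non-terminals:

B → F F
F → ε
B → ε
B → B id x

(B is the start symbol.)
{ 'B', 'F' }

ε-productions: F → ε, B → ε
So F, B are immediately nullable.
Every non-terminal is now nullable.
Nullable = { 'B', 'F' }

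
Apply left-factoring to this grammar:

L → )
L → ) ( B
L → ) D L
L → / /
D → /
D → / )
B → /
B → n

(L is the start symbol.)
L → ) L'
L' → ε
L' → ( B
L' → D L
L → / /
D → / D'
D' → ε
D' → )
B → /
B → n

Left-factoring transforms A → αβ₁ | αβ₂ into A → αA' and A' → β₁ | β₂
(α is the longest common prefix among the alternatives). Repeat until
no nonterminal has two alternatives with a common prefix.

Round 1: L has alternatives sharing prefix ')'. Introduce L': L → ) L'
  Add: L' → ε
  Add: L' → ( B
  Add: L' → D L

Round 2: D has alternatives sharing prefix '/'. Introduce D': D → / D'
  Add: D' → ε
  Add: D' → )

No remaining common prefixes — done.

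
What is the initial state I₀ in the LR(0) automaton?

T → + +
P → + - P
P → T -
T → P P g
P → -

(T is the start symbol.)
First, augment the grammar with T' → T
I₀ = CLOSURE({ [T' → . T] }):
  [T' → . T] has the dot before T: add [T → . + +], [T → . P P g]
  [T → . P P g] has the dot before P: add [P → . + - P], [P → . T -], [P → . -]
No further items can be added.

I₀ = { [P → . + - P], [P → . -], [P → . T -], [T → . + +], [T → . P P g], [T' → . T] }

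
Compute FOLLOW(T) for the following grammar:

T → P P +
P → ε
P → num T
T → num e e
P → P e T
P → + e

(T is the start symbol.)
T is the start symbol, so $ ∈ FOLLOW(T).
In P → num T: T is at the end, add FOLLOW(P)
In P → P e T: T is at the end, add FOLLOW(P)

The FOLLOW sets referred to above (computed the same way, to a fixed point):
  FOLLOW(P) = { '+', 'e', 'num' }

Taking the union: FOLLOW(T) = { $, '+', 'e', 'num' }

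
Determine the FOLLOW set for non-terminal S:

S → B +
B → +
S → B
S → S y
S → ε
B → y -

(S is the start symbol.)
S is the start symbol, so $ ∈ FOLLOW(S).
In S → S y: S is followed by y, add FIRST(y) \ {ε} = { 'y' }

Taking the union: FOLLOW(S) = { $, 'y' }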